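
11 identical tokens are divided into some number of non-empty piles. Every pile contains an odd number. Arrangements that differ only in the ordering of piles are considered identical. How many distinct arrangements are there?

Listing the qualifying partitions of 11:
11
9+1+1
7+3+1
7+1+1+1+1
5+5+1
5+3+3
5+3+1+1+1
5+1+1+1+1+1+1
3+3+3+1+1
3+3+1+1+1+1+1
3+1+1+1+1+1+1+1+1
1+1+1+1+1+1+1+1+1+1+1

12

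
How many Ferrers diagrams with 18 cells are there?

385

Systematic enumeration (by largest part, then next-largest, …) yields 385.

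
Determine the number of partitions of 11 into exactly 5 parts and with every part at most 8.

10

They are:
7, 1, 1, 1, 1
6, 2, 1, 1, 1
5, 3, 1, 1, 1
5, 2, 2, 1, 1
4, 4, 1, 1, 1
4, 3, 2, 1, 1
4, 2, 2, 2, 1
3, 3, 3, 1, 1
3, 3, 2, 2, 1
3, 2, 2, 2, 2
That's 10 in total.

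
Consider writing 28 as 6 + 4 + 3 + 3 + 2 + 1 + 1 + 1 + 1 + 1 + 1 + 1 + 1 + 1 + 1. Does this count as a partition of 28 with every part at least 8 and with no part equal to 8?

No

The parts sum to 28, and the condition 'every summand is at least 8' is violated.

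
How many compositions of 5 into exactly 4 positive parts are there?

4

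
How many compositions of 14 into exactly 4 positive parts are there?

Place 3 bars in the 13 internal gaps of a row of 14 dots: C(13,3) = 286.

286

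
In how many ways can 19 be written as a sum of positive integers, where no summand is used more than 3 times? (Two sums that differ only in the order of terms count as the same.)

258

There are 258 such partitions.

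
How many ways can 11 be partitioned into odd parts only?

The partitions of 11 that satisfy the conditions:
11
1 + 1 + 9
1 + 3 + 7
1 + 1 + 1 + 1 + 7
1 + 5 + 5
3 + 3 + 5
1 + 1 + 1 + 3 + 5
1 + 1 + 1 + 1 + 1 + 1 + 5
1 + 1 + 3 + 3 + 3
1 + 1 + 1 + 1 + 1 + 3 + 3
1 + 1 + 1 + 1 + 1 + 1 + 1 + 1 + 3
1 + 1 + 1 + 1 + 1 + 1 + 1 + 1 + 1 + 1 + 1
That's 12 in total.

12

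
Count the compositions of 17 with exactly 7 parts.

8008

A composition of 17 into 7 positive parts is chosen by placing 6 dividers among the 16 gaps between 17 units: C(16,6) = 8008.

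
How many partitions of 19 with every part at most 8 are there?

Enumerating by decreasing first part gives 352 partitions in all.

352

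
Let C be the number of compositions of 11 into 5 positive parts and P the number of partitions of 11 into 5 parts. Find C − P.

200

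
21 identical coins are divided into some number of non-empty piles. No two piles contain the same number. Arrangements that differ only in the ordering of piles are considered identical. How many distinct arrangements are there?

Counting exhaustively, 76 partitions satisfy the conditions.

76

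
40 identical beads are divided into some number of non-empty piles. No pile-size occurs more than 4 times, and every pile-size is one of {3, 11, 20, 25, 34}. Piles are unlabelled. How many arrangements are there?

Enumerating:
34 + 3 + 3
20 + 20
20 + 11 + 3 + 3 + 3
Counting gives 3.

3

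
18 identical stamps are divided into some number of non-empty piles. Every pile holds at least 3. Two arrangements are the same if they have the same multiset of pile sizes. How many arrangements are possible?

There are too many to list fully; the first 12 (by largest part) are:
18
3,15
4,14
5,13
6,12
3,3,12
7,11
3,4,11
8,10
3,5,10
4,4,10
9,9
…and 21 more, for 33 total.

33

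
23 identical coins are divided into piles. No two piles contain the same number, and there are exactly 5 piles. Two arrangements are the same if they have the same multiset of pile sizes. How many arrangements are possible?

The partitions of 23 that satisfy the conditions:
13 + 4 + 3 + 2 + 1
12 + 5 + 3 + 2 + 1
11 + 6 + 3 + 2 + 1
11 + 5 + 4 + 2 + 1
10 + 7 + 3 + 2 + 1
10 + 6 + 4 + 2 + 1
10 + 5 + 4 + 3 + 1
9 + 8 + 3 + 2 + 1
9 + 7 + 4 + 2 + 1
9 + 6 + 5 + 2 + 1
9 + 6 + 4 + 3 + 1
9 + 5 + 4 + 3 + 2
8 + 7 + 5 + 2 + 1
8 + 7 + 4 + 3 + 1
8 + 6 + 5 + 3 + 1
8 + 6 + 4 + 3 + 2
7 + 6 + 5 + 4 + 1
7 + 6 + 5 + 3 + 2

18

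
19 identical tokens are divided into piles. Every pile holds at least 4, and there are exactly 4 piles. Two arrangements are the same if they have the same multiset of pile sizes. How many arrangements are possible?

They are:
7,4,4,4
6,5,4,4
5,5,5,4
Counting gives 3.

3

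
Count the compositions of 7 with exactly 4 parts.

By stars and bars with positive parts, the count is C(6,3) = 20.

20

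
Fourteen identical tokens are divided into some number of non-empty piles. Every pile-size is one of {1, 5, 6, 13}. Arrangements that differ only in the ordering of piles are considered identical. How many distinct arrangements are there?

7

They are:
13, 1
6, 6, 1, 1
6, 5, 1, 1, 1
6, 1, 1, 1, 1, 1, 1, 1, 1
5, 5, 1, 1, 1, 1
5, 1, 1, 1, 1, 1, 1, 1, 1, 1
1, 1, 1, 1, 1, 1, 1, 1, 1, 1, 1, 1, 1, 1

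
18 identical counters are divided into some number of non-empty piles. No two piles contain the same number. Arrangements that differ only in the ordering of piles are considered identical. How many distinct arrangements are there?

There are too many to list fully; the first 12 (by largest part) are:
18
17 + 1
16 + 2
15 + 3
15 + 2 + 1
14 + 4
14 + 3 + 1
13 + 5
13 + 4 + 1
13 + 3 + 2
12 + 6
12 + 5 + 1
…and 34 more, for 46 total.

46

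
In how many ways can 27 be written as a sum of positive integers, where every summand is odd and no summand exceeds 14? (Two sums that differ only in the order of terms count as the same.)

153

Counting exhaustively, 153 partitions satisfy the conditions.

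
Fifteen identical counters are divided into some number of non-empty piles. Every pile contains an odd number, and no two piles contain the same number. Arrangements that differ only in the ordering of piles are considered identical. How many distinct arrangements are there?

They are:
15
1+3+11
1+5+9
3+5+7
Counting gives 4.

4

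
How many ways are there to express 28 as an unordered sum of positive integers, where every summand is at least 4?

A full systematic count gives 100.

100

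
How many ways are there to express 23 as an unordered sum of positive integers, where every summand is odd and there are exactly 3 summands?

14

Enumerating:
21+1+1
19+3+1
17+5+1
17+3+3
15+7+1
15+5+3
13+9+1
13+7+3
13+5+5
11+11+1
11+9+3
11+7+5
9+9+5
9+7+7
That's 14 in total.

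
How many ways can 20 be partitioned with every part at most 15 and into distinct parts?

57

A partial list (first 12 by largest part):
15,5
15,4,1
15,3,2
14,6
14,5,1
14,4,2
14,3,2,1
13,7
13,6,1
13,5,2
13,4,3
13,4,2,1
…and 45 more, for 57 total.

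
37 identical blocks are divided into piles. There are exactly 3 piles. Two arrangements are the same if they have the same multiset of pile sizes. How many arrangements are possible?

A full systematic count gives 114.

114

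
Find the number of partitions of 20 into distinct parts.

64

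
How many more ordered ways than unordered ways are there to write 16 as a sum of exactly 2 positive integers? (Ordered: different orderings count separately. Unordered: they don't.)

7

Ordered (compositions into 2 parts): C(15,1) = 15.
Unordered (partitions into 2 parts): 8.
Difference: 15 − 8 = 7.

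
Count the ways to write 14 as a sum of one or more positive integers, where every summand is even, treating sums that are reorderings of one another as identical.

15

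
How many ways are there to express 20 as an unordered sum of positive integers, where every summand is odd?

There are too many to list fully; the first 12 (by largest part) are:
19 + 1
17 + 3
17 + 1 + 1 + 1
15 + 5
15 + 3 + 1 + 1
15 + 1 + 1 + 1 + 1 + 1
13 + 7
13 + 5 + 1 + 1
13 + 3 + 3 + 1
13 + 3 + 1 + 1 + 1 + 1
13 + 1 + 1 + 1 + 1 + 1 + 1 + 1
11 + 9
…and 52 more, for 64 total.

64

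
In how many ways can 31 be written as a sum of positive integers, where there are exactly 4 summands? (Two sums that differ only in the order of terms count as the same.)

There are 225 such partitions.

225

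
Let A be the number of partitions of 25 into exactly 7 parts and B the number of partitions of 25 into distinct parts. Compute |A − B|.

106

Partitions of 25 into exactly 7 parts: 248.
Partitions of 25 into distinct parts: 142.
|248 − 142| = 106.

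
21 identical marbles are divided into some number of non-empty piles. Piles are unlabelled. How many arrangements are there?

792

Systematic enumeration (by largest part, then next-largest, …) yields 792.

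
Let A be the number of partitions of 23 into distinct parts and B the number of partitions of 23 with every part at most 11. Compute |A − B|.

Partitions of 23 into distinct parts: 104.
Partitions of 23 with every part at most 11: 1060.
|104 − 1060| = 956.

956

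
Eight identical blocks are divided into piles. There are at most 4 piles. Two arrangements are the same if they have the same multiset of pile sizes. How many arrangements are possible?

15

They are:
8
7 + 1
6 + 2
6 + 1 + 1
5 + 3
5 + 2 + 1
5 + 1 + 1 + 1
4 + 4
4 + 3 + 1
4 + 2 + 2
4 + 2 + 1 + 1
3 + 3 + 2
3 + 3 + 1 + 1
3 + 2 + 2 + 1
2 + 2 + 2 + 2
That's 15 in total.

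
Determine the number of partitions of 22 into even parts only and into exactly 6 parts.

7

Listing the qualifying partitions of 22:
12,2,2,2,2,2
10,4,2,2,2,2
8,6,2,2,2,2
8,4,4,2,2,2
6,6,4,2,2,2
6,4,4,4,2,2
4,4,4,4,4,2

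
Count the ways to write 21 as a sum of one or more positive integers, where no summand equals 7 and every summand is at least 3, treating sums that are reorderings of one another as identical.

47

A partial list (first 12 by largest part):
21
18+3
17+4
16+5
15+6
15+3+3
14+4+3
13+8
13+5+3
13+4+4
12+9
12+6+3
…and 35 more, for 47 total.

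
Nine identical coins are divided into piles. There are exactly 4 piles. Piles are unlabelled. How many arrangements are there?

6

Enumerating:
1, 1, 1, 6
1, 1, 2, 5
1, 1, 3, 4
1, 2, 2, 4
1, 2, 3, 3
2, 2, 2, 3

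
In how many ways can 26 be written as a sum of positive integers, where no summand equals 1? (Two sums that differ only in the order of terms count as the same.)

478

Enumerating by decreasing first part gives 478 partitions in all.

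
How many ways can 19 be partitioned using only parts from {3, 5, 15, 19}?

They are:
19
5,5,3,3,3
That's 2 in total.

2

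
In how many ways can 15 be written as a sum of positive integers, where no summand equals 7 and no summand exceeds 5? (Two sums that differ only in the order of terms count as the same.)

There are 84 such partitions.

84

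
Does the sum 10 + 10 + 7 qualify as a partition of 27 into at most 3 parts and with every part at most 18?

The parts sum to 27, and the condition 'there are at most 3 summands' holds; the condition 'no summand exceeds 18' holds.

Yes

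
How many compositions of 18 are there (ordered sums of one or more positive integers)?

131072

Each of the 17 gaps between 18 units is either a break or not: 2^17 = 131072.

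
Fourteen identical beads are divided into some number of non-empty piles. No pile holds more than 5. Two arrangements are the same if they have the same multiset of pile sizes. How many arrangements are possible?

70

A partial list (first 12 by largest part):
5+5+4
5+5+3+1
5+5+2+2
5+5+2+1+1
5+5+1+1+1+1
5+4+4+1
5+4+3+2
5+4+3+1+1
5+4+2+2+1
5+4+2+1+1+1
5+4+1+1+1+1+1
5+3+3+3
…and 58 more, for 70 total.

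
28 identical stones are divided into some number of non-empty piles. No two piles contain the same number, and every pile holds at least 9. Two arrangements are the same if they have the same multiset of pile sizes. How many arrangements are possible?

6

Enumerating:
28
19+9
18+10
17+11
16+12
15+13
That's 6 in total.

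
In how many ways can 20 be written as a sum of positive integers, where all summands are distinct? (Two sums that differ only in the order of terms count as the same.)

A partial list (first 12 by largest part):
20
1, 19
2, 18
3, 17
1, 2, 17
4, 16
1, 3, 16
5, 15
1, 4, 15
2, 3, 15
6, 14
1, 5, 14
…and 52 more, for 64 total.

64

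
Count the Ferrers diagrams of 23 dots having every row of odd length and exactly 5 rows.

23

Listing the qualifying partitions of 23:
1+1+1+1+19
1+1+1+3+17
1+1+1+5+15
1+1+3+3+15
1+1+1+7+13
1+1+3+5+13
1+3+3+3+13
1+1+1+9+11
1+1+3+7+11
1+1+5+5+11
1+3+3+5+11
3+3+3+3+11
1+1+3+9+9
1+1+5+7+9
1+3+3+7+9
1+3+5+5+9
3+3+3+5+9
1+1+7+7+7
1+3+5+7+7
3+3+3+7+7
1+5+5+5+7
3+3+5+5+7
3+5+5+5+5
Counting gives 23.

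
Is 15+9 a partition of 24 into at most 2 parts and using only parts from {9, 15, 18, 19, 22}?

The parts sum to 24, and the condition 'there are at most 2 summands' holds; the condition 'each summand belongs to {9, 15, 18, 19, 22}' holds.

Yes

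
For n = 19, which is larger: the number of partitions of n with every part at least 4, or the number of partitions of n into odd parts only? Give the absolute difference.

36

Partitions of 19 with every part at least 4: 18.
Partitions of 19 into odd parts only: 54.
|18 − 54| = 36.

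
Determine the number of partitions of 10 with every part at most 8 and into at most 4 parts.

They are:
8, 2
8, 1, 1
7, 3
7, 2, 1
7, 1, 1, 1
6, 4
6, 3, 1
6, 2, 2
6, 2, 1, 1
5, 5
5, 4, 1
5, 3, 2
5, 3, 1, 1
5, 2, 2, 1
4, 4, 2
4, 4, 1, 1
4, 3, 3
4, 3, 2, 1
4, 2, 2, 2
3, 3, 3, 1
3, 3, 2, 2
That's 21 in total.

21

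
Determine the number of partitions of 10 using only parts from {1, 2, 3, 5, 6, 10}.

25

Listing the qualifying partitions of 10:
10
6, 3, 1
6, 2, 2
6, 2, 1, 1
6, 1, 1, 1, 1
5, 5
5, 3, 2
5, 3, 1, 1
5, 2, 2, 1
5, 2, 1, 1, 1
5, 1, 1, 1, 1, 1
3, 3, 3, 1
3, 3, 2, 2
3, 3, 2, 1, 1
3, 3, 1, 1, 1, 1
3, 2, 2, 2, 1
3, 2, 2, 1, 1, 1
3, 2, 1, 1, 1, 1, 1
3, 1, 1, 1, 1, 1, 1, 1
2, 2, 2, 2, 2
2, 2, 2, 2, 1, 1
2, 2, 2, 1, 1, 1, 1
2, 2, 1, 1, 1, 1, 1, 1
2, 1, 1, 1, 1, 1, 1, 1, 1
1, 1, 1, 1, 1, 1, 1, 1, 1, 1
That's 25 in total.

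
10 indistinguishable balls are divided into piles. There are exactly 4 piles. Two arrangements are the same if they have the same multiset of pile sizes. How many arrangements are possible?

9

Listing the qualifying partitions of 10:
7 + 1 + 1 + 1
6 + 2 + 1 + 1
5 + 3 + 1 + 1
5 + 2 + 2 + 1
4 + 4 + 1 + 1
4 + 3 + 2 + 1
4 + 2 + 2 + 2
3 + 3 + 3 + 1
3 + 3 + 2 + 2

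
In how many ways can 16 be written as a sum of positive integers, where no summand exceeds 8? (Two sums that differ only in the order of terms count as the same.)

186

There are 186 such partitions.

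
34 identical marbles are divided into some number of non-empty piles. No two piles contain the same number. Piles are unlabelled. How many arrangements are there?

There are 512 such partitions.

512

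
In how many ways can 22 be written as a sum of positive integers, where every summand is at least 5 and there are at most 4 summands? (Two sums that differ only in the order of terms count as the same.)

They are:
22
17 + 5
16 + 6
15 + 7
14 + 8
13 + 9
12 + 10
12 + 5 + 5
11 + 11
11 + 6 + 5
10 + 7 + 5
10 + 6 + 6
9 + 8 + 5
9 + 7 + 6
8 + 8 + 6
8 + 7 + 7
7 + 5 + 5 + 5
6 + 6 + 5 + 5

18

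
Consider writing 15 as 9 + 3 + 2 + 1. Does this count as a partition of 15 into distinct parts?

Yes

The parts sum to 15, and the condition 'all summands are distinct' holds.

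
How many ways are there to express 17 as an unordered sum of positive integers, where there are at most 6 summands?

163

A full systematic count gives 163.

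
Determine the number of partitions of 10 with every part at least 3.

Listing the qualifying partitions of 10:
10
7+3
6+4
5+5
4+3+3
That's 5 in total.

5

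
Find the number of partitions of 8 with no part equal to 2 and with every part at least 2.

3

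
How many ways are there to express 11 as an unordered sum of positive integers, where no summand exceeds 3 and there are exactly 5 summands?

Listing the qualifying partitions of 11:
3, 3, 3, 1, 1
3, 3, 2, 2, 1
3, 2, 2, 2, 2

3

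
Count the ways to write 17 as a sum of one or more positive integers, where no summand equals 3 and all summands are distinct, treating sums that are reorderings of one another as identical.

24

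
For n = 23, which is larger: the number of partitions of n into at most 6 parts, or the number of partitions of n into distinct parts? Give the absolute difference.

350

Partitions of 23 into at most 6 parts: 454.
Partitions of 23 into distinct parts: 104.
|454 − 104| = 350.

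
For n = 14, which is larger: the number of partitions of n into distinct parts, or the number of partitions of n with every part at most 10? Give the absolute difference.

Partitions of 14 into distinct parts: 22.
Partitions of 14 with every part at most 10: 128.
|22 − 128| = 106.

106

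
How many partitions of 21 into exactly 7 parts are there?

A full systematic count gives 105.

105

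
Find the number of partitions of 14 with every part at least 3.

They are:
14
11+3
10+4
9+5
8+6
8+3+3
7+7
7+4+3
6+5+3
6+4+4
5+5+4
5+3+3+3
4+4+3+3
Counting gives 13.

13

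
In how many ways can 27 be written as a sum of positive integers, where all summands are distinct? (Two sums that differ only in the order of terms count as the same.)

192

There are 192 such partitions.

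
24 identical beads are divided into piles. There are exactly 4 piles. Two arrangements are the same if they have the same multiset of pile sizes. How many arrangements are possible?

108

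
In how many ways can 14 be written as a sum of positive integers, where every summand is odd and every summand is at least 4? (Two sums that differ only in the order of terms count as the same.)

2

Enumerating:
9, 5
7, 7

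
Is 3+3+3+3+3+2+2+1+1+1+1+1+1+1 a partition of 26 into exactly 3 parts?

The parts sum to 26, and the condition 'there are exactly 3 summands' is violated.

No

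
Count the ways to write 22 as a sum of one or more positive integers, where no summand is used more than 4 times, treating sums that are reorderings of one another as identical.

628

A full systematic count gives 628.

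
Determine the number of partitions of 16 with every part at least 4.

The partitions of 16 that satisfy the conditions:
16
12,4
11,5
10,6
9,7
8,8
8,4,4
7,5,4
6,6,4
6,5,5
4,4,4,4
Counting gives 11.

11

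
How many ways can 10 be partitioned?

42

There are too many to list fully; the first 12 (by largest part) are:
10
9,1
8,2
8,1,1
7,3
7,2,1
7,1,1,1
6,4
6,3,1
6,2,2
6,2,1,1
6,1,1,1,1
…and 30 more, for 42 total.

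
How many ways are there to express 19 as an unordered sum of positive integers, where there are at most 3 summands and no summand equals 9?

34

A partial list (first 12 by largest part):
19
18, 1
17, 2
17, 1, 1
16, 3
16, 2, 1
15, 4
15, 3, 1
15, 2, 2
14, 5
14, 4, 1
14, 3, 2
…and 22 more, for 34 total.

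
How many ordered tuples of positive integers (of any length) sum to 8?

Each of the 7 gaps between 8 units is either a break or not: 2^7 = 128.

128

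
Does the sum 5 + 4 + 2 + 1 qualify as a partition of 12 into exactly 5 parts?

No

The parts sum to 12, and the condition 'there are exactly 5 summands' is violated.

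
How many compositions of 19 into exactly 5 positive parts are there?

A composition of 19 into 5 positive parts is chosen by placing 4 dividers among the 18 gaps between 19 units: C(18,4) = 3060.

3060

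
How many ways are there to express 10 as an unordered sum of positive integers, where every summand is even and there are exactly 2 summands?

Enumerating:
8 + 2
6 + 4
Counting gives 2.

2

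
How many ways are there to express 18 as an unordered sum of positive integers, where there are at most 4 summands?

There are 84 such partitions.

84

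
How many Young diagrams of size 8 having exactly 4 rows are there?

Listing the qualifying partitions of 8:
5, 1, 1, 1
4, 2, 1, 1
3, 3, 1, 1
3, 2, 2, 1
2, 2, 2, 2
That's 5 in total.

5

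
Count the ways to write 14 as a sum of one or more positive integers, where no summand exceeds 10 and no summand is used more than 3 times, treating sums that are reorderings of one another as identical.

75

Direct enumeration gives 75 partitions.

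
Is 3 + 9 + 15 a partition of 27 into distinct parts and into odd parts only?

The parts sum to 27, and the condition 'all summands are distinct' holds; the condition 'every summand is odd' holds.

Yes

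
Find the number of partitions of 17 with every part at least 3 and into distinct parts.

They are:
17
14 + 3
13 + 4
12 + 5
11 + 6
10 + 7
10 + 4 + 3
9 + 8
9 + 5 + 3
8 + 6 + 3
8 + 5 + 4
7 + 6 + 4

12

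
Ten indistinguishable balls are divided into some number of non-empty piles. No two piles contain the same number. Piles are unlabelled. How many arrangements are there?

Listing the qualifying partitions of 10:
10
1+9
2+8
3+7
1+2+7
4+6
1+3+6
1+4+5
2+3+5
1+2+3+4

10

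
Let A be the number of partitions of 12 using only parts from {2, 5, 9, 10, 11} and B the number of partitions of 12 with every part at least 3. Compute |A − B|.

Partitions of 12 using only parts from {2, 5, 9, 10, 11}: 3.
Partitions of 12 with every part at least 3: 9.
|3 − 9| = 6.

6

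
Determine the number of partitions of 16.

231

Systematic enumeration (by largest part, then next-largest, …) yields 231.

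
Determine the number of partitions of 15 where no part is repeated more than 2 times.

70

There are too many to list fully; the first 12 (by largest part) are:
15
14, 1
13, 2
13, 1, 1
12, 3
12, 2, 1
11, 4
11, 3, 1
11, 2, 2
11, 2, 1, 1
10, 5
10, 4, 1
…and 58 more, for 70 total.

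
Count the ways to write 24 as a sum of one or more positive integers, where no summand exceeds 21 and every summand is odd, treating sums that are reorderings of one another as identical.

There are 121 such partitions.

121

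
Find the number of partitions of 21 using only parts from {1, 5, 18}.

Listing the qualifying partitions of 21:
18,1,1,1
5,5,5,5,1
5,5,5,1,1,1,1,1,1
5,5,1,1,1,1,1,1,1,1,1,1,1
5,1,1,1,1,1,1,1,1,1,1,1,1,1,1,1,1
1,1,1,1,1,1,1,1,1,1,1,1,1,1,1,1,1,1,1,1,1
Counting gives 6.

6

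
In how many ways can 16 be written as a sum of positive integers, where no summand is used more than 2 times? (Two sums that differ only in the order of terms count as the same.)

89

Direct enumeration gives 89 partitions.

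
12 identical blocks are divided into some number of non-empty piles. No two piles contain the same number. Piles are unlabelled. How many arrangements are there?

Listing the qualifying partitions of 12:
12
11 + 1
10 + 2
9 + 3
9 + 2 + 1
8 + 4
8 + 3 + 1
7 + 5
7 + 4 + 1
7 + 3 + 2
6 + 5 + 1
6 + 4 + 2
6 + 3 + 2 + 1
5 + 4 + 3
5 + 4 + 2 + 1
Counting gives 15.

15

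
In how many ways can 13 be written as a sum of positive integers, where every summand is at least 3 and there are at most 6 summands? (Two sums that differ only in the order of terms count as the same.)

10

Enumerating:
13
10, 3
9, 4
8, 5
7, 6
7, 3, 3
6, 4, 3
5, 5, 3
5, 4, 4
4, 3, 3, 3
Counting gives 10.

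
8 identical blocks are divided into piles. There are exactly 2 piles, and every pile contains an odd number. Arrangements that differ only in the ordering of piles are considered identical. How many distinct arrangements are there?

Listing the qualifying partitions of 8:
7, 1
5, 3
That's 2 in total.

2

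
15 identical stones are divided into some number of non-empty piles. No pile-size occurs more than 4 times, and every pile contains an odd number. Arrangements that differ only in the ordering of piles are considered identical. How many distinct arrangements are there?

Enumerating:
15
13 + 1 + 1
11 + 3 + 1
11 + 1 + 1 + 1 + 1
9 + 5 + 1
9 + 3 + 3
9 + 3 + 1 + 1 + 1
7 + 7 + 1
7 + 5 + 3
7 + 5 + 1 + 1 + 1
7 + 3 + 3 + 1 + 1
5 + 5 + 5
5 + 5 + 3 + 1 + 1
5 + 3 + 3 + 3 + 1
5 + 3 + 3 + 1 + 1 + 1 + 1
3 + 3 + 3 + 3 + 1 + 1 + 1
Counting gives 16.

16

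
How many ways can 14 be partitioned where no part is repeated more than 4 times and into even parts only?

Enumerating:
14
12, 2
10, 4
10, 2, 2
8, 6
8, 4, 2
8, 2, 2, 2
6, 6, 2
6, 4, 4
6, 4, 2, 2
6, 2, 2, 2, 2
4, 4, 4, 2
4, 4, 2, 2, 2
Counting gives 13.

13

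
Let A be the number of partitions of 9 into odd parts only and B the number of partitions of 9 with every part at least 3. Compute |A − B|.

Partitions of 9 into odd parts only: 8.
Partitions of 9 with every part at least 3: 4.
|8 − 4| = 4.

4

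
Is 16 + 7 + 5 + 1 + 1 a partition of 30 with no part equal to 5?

The parts sum to 30, and the condition 'no summand equals 5' is violated.

No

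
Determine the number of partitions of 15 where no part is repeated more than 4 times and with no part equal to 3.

There are too many to list fully; the first 12 (by largest part) are:
15
14 + 1
13 + 2
13 + 1 + 1
12 + 2 + 1
12 + 1 + 1 + 1
11 + 4
11 + 2 + 2
11 + 2 + 1 + 1
11 + 1 + 1 + 1 + 1
10 + 5
10 + 4 + 1
…and 56 more, for 68 total.

68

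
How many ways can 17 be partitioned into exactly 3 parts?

24

Enumerating:
15, 1, 1
14, 2, 1
13, 3, 1
13, 2, 2
12, 4, 1
12, 3, 2
11, 5, 1
11, 4, 2
11, 3, 3
10, 6, 1
10, 5, 2
10, 4, 3
9, 7, 1
9, 6, 2
9, 5, 3
9, 4, 4
8, 8, 1
8, 7, 2
8, 6, 3
8, 5, 4
7, 7, 3
7, 6, 4
7, 5, 5
6, 6, 5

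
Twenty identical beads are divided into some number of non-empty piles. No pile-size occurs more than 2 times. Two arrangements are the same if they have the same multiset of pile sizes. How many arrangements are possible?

A full systematic count gives 202.

202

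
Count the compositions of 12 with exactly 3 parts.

Equivalently, choose which 2 of the 11 gaps become plus signs: C(11,2) = 55.

55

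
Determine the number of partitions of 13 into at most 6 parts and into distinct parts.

18

Enumerating:
13
12, 1
11, 2
10, 3
10, 2, 1
9, 4
9, 3, 1
8, 5
8, 4, 1
8, 3, 2
7, 6
7, 5, 1
7, 4, 2
7, 3, 2, 1
6, 5, 2
6, 4, 3
6, 4, 2, 1
5, 4, 3, 1
That's 18 in total.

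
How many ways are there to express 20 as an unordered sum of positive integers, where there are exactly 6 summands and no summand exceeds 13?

There are 88 such partitions.

88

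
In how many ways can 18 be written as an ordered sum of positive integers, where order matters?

131072

There are 17 gaps and each independently is a cut or not, giving 2^17 = 131072.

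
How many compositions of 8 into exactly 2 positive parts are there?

By stars and bars with positive parts, the count is C(7,1) = 7.

7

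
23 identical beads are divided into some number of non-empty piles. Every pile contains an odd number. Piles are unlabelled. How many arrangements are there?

104

Counting exhaustively, 104 partitions satisfy the conditions.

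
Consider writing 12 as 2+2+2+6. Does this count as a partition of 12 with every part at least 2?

Yes

The parts sum to 12, and the condition 'every summand is at least 2' holds.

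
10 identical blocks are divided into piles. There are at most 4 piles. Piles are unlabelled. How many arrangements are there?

23

Enumerating:
10
9 + 1
8 + 2
8 + 1 + 1
7 + 3
7 + 2 + 1
7 + 1 + 1 + 1
6 + 4
6 + 3 + 1
6 + 2 + 2
6 + 2 + 1 + 1
5 + 5
5 + 4 + 1
5 + 3 + 2
5 + 3 + 1 + 1
5 + 2 + 2 + 1
4 + 4 + 2
4 + 4 + 1 + 1
4 + 3 + 3
4 + 3 + 2 + 1
4 + 2 + 2 + 2
3 + 3 + 3 + 1
3 + 3 + 2 + 2
That's 23 in total.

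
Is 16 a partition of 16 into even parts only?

Yes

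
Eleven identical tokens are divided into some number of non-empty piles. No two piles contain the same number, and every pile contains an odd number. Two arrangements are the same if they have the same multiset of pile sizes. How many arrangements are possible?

2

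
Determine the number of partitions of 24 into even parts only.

Enumerating by decreasing first part gives 77 partitions in all.

77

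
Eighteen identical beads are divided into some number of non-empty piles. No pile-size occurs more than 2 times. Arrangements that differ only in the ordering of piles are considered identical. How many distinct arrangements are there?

135

There are 135 such partitions.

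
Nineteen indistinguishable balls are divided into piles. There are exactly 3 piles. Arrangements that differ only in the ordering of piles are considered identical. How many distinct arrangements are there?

There are too many to list fully; the first 12 (by largest part) are:
17 + 1 + 1
16 + 2 + 1
15 + 3 + 1
15 + 2 + 2
14 + 4 + 1
14 + 3 + 2
13 + 5 + 1
13 + 4 + 2
13 + 3 + 3
12 + 6 + 1
12 + 5 + 2
12 + 4 + 3
…and 18 more, for 30 total.

30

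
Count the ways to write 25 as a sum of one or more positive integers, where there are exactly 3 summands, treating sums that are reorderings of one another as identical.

52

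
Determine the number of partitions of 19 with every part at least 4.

18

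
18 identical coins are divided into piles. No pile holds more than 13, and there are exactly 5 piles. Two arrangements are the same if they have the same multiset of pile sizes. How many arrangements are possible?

There are too many to list fully; the first 12 (by largest part) are:
13, 2, 1, 1, 1
12, 3, 1, 1, 1
12, 2, 2, 1, 1
11, 4, 1, 1, 1
11, 3, 2, 1, 1
11, 2, 2, 2, 1
10, 5, 1, 1, 1
10, 4, 2, 1, 1
10, 3, 3, 1, 1
10, 3, 2, 2, 1
10, 2, 2, 2, 2
9, 6, 1, 1, 1
…and 44 more, for 56 total.

56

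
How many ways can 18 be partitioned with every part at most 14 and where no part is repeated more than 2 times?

129

Enumerating by decreasing first part gives 129 partitions in all.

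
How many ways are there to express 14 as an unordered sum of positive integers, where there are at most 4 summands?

A partial list (first 12 by largest part):
14
13 + 1
12 + 2
12 + 1 + 1
11 + 3
11 + 2 + 1
11 + 1 + 1 + 1
10 + 4
10 + 3 + 1
10 + 2 + 2
10 + 2 + 1 + 1
9 + 5
…and 35 more, for 47 total.

47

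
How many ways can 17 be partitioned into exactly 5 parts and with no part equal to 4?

29

There are too many to list fully; the first 12 (by largest part) are:
13, 1, 1, 1, 1
12, 2, 1, 1, 1
11, 3, 1, 1, 1
11, 2, 2, 1, 1
10, 3, 2, 1, 1
10, 2, 2, 2, 1
9, 5, 1, 1, 1
9, 3, 3, 1, 1
9, 3, 2, 2, 1
9, 2, 2, 2, 2
8, 6, 1, 1, 1
8, 5, 2, 1, 1
…and 17 more, for 29 total.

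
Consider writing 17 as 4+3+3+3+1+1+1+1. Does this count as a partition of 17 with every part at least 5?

No

The parts sum to 17, and the condition 'every summand is at least 5' is violated.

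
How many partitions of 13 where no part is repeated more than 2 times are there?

44

A partial list (first 12 by largest part):
13
1,12
2,11
1,1,11
3,10
1,2,10
4,9
1,3,9
2,2,9
1,1,2,9
5,8
1,4,8
…and 32 more, for 44 total.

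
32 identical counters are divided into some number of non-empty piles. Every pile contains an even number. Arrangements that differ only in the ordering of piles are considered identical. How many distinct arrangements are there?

There are 231 such partitions.

231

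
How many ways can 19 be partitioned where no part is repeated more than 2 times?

163

Counting exhaustively, 163 partitions satisfy the conditions.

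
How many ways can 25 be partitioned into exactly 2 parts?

The partitions of 25 that satisfy the conditions:
1+24
2+23
3+22
4+21
5+20
6+19
7+18
8+17
9+16
10+15
11+14
12+13
That's 12 in total.

12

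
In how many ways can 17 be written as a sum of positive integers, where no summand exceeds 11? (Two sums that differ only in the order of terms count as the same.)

There are 278 such partitions.

278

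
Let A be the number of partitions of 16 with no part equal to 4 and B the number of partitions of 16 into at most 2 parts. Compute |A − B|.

145

Partitions of 16 with no part equal to 4: 154.
Partitions of 16 into at most 2 parts: 9.
|154 − 9| = 145.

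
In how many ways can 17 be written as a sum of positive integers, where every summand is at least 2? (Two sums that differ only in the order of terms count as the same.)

A partial list (first 12 by largest part):
17
15 + 2
14 + 3
13 + 4
13 + 2 + 2
12 + 5
12 + 3 + 2
11 + 6
11 + 4 + 2
11 + 3 + 3
11 + 2 + 2 + 2
10 + 7
…and 54 more, for 66 total.

66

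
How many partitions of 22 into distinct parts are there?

89

Enumerating by decreasing first part gives 89 partitions in all.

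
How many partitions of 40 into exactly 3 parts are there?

There are 133 such partitions.

133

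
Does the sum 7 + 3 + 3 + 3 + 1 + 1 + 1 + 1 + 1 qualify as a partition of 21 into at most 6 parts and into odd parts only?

The parts sum to 21, and the condition 'there are at most 6 summands' is violated.

No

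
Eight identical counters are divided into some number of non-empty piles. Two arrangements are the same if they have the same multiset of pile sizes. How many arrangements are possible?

They are:
8
1,7
2,6
1,1,6
3,5
1,2,5
1,1,1,5
4,4
1,3,4
2,2,4
1,1,2,4
1,1,1,1,4
2,3,3
1,1,3,3
1,2,2,3
1,1,1,2,3
1,1,1,1,1,3
2,2,2,2
1,1,2,2,2
1,1,1,1,2,2
1,1,1,1,1,1,2
1,1,1,1,1,1,1,1
Counting gives 22.

22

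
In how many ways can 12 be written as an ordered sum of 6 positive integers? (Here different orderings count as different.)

Place 5 bars in the 11 internal gaps of a row of 12 dots: C(11,5) = 462.

462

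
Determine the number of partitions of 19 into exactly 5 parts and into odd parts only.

13

Enumerating:
1 + 1 + 1 + 1 + 15
1 + 1 + 1 + 3 + 13
1 + 1 + 1 + 5 + 11
1 + 1 + 3 + 3 + 11
1 + 1 + 1 + 7 + 9
1 + 1 + 3 + 5 + 9
1 + 3 + 3 + 3 + 9
1 + 1 + 3 + 7 + 7
1 + 1 + 5 + 5 + 7
1 + 3 + 3 + 5 + 7
3 + 3 + 3 + 3 + 7
1 + 3 + 5 + 5 + 5
3 + 3 + 3 + 5 + 5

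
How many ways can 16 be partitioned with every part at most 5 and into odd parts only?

14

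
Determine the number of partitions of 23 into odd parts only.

Systematic enumeration (by largest part, then next-largest, …) yields 104.

104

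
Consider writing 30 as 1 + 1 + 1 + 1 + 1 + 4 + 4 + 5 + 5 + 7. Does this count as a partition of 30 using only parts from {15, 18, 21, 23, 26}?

No

The parts sum to 30, and the condition 'each summand belongs to {15, 18, 21, 23, 26}' is violated.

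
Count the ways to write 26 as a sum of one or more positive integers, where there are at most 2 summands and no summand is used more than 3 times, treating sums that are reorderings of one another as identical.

Listing the qualifying partitions of 26:
26
25 + 1
24 + 2
23 + 3
22 + 4
21 + 5
20 + 6
19 + 7
18 + 8
17 + 9
16 + 10
15 + 11
14 + 12
13 + 13

14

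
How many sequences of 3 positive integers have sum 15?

91

Place 2 bars in the 14 internal gaps of a row of 15 dots: C(14,2) = 91.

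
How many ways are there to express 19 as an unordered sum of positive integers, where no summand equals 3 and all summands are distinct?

A partial list (first 12 by largest part):
19
18, 1
17, 2
16, 2, 1
15, 4
14, 5
14, 4, 1
13, 6
13, 5, 1
13, 4, 2
12, 7
12, 6, 1
…and 22 more, for 34 total.

34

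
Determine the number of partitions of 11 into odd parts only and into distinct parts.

They are:
11
1,3,7
Counting gives 2.

2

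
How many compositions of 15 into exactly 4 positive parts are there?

364

Place 3 bars in the 14 internal gaps of a row of 15 dots: C(14,3) = 364.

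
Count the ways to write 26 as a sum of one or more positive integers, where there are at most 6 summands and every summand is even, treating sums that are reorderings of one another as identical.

71

There are 71 such partitions.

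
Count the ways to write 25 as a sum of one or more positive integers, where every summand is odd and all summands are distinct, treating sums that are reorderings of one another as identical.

12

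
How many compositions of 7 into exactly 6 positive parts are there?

6

Equivalently, choose which 5 of the 6 gaps become plus signs: C(6,5) = 6.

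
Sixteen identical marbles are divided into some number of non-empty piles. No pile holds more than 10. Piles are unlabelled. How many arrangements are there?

Systematic enumeration (by largest part, then next-largest, …) yields 212.

212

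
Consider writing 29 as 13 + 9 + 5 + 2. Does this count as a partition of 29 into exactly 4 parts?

Yes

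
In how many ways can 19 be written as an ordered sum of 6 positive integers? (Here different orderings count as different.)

By stars and bars with positive parts, the count is C(18,5) = 8568.

8568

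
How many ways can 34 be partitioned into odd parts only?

Enumerating by decreasing first part gives 512 partitions in all.

512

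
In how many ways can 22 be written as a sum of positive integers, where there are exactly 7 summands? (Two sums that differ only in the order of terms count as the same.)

Systematic enumeration (by largest part, then next-largest, …) yields 131.

131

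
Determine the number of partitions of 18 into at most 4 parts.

Systematic enumeration (by largest part, then next-largest, …) yields 84.

84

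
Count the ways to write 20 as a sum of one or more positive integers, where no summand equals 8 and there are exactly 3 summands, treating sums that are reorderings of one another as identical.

A partial list (first 12 by largest part):
18+1+1
17+2+1
16+3+1
16+2+2
15+4+1
15+3+2
14+5+1
14+4+2
14+3+3
13+6+1
13+5+2
13+4+3
…and 15 more, for 27 total.

27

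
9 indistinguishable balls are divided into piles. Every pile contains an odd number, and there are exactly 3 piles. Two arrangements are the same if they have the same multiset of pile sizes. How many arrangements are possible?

Enumerating:
1 + 1 + 7
1 + 3 + 5
3 + 3 + 3
That's 3 in total.

3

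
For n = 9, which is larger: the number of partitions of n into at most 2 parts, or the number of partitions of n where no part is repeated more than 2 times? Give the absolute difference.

11

Partitions of 9 into at most 2 parts: 5.
Partitions of 9 where no part is repeated more than 2 times: 16.
|5 − 16| = 11.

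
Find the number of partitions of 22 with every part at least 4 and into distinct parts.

Enumerating:
22
18,4
17,5
16,6
15,7
14,8
13,9
13,5,4
12,10
12,6,4
11,7,4
11,6,5
10,8,4
10,7,5
9,8,5
9,7,6
7,6,5,4

17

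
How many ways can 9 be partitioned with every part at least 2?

8

Enumerating:
9
7 + 2
6 + 3
5 + 4
5 + 2 + 2
4 + 3 + 2
3 + 3 + 3
3 + 2 + 2 + 2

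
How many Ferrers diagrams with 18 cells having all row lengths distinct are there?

46

There are too many to list fully; the first 12 (by largest part) are:
18
17 + 1
16 + 2
15 + 3
15 + 2 + 1
14 + 4
14 + 3 + 1
13 + 5
13 + 4 + 1
13 + 3 + 2
12 + 6
12 + 5 + 1
…and 34 more, for 46 total.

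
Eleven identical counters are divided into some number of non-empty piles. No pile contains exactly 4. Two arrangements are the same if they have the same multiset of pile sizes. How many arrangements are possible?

41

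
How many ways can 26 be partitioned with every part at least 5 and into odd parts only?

Listing the qualifying partitions of 26:
21 + 5
19 + 7
17 + 9
15 + 11
13 + 13
11 + 5 + 5 + 5
9 + 7 + 5 + 5
7 + 7 + 7 + 5

8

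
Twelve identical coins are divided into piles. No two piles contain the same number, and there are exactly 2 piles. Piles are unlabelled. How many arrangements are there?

5

They are:
11, 1
10, 2
9, 3
8, 4
7, 5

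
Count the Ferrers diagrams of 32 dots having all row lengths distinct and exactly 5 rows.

Systematic enumeration (by largest part, then next-largest, …) yields 119.

119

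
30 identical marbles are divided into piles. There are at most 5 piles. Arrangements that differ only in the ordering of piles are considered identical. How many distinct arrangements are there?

674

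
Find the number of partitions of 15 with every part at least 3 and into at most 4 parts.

16

Listing the qualifying partitions of 15:
15
3 + 12
4 + 11
5 + 10
6 + 9
3 + 3 + 9
7 + 8
3 + 4 + 8
3 + 5 + 7
4 + 4 + 7
3 + 6 + 6
4 + 5 + 6
3 + 3 + 3 + 6
5 + 5 + 5
3 + 3 + 4 + 5
3 + 4 + 4 + 4
Counting gives 16.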